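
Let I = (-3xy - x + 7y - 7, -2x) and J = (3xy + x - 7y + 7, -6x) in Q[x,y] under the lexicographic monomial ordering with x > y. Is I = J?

Yes, the ideals are equal.

Equality of ideals is decidable: compute both reduced Gröbner bases (unique for the ordering) and check whether they agree.
Buchberger on the first generating set:
f_1 = -3xy - x + 7y - 7, LT = xy.
f_2 = -2x, LT = x.

S(f_1,f_2): lcm = xy. S = 1/3x - 7/3y + 7/3.
  leading term x: subtract (-1/6)·f_2 from 1/3x - 7/3y + 7/3 → -7/3y + 7/3
  leading term y: no divisor's leading term divides it; move -7/3y to the remainder.
  leading term 1: no divisor's leading term divides it; move 7/3 to the remainder.
  remainder -7/3y + 7/3 ≠ 0; add g_3 = -7/3y + 7/3 to the basis.

The other S-polynomials (S(f_1,g_3), S(f_2,g_3)) all reduce to 0 modulo the current basis, so we have a Gröbner basis.
Inter-reduce: drop elements whose leading term is divisible by another's, tail-reduce, and make monic.
Reduced Gröbner basis: {x, y - 1}.

Buchberger on the second generating set:
h_1 = 3xy + x - 7y + 7, LT = xy.
h_2 = -6x, LT = x.

S(h_1,h_2): lcm = xy. S = 1/3x - 7/3y + 7/3.
  leading term x: subtract (-1/18)·h_2 from 1/3x - 7/3y + 7/3 → -7/3y + 7/3
  leading term y: no divisor's leading term divides it; move -7/3y to the remainder.
  leading term 1: no divisor's leading term divides it; move 7/3 to the remainder.
  remainder -7/3y + 7/3 ≠ 0; add k_3 = -7/3y + 7/3 to the basis.

The other S-polynomials (S(h_1,k_3), S(h_2,k_3)) all reduce to 0 modulo the current basis, so we have a Gröbner basis.
Inter-reduce: drop elements whose leading term is divisible by another's, tail-reduce, and make monic.
Reduced Gröbner basis: {x, y - 1}.

These coincide, so the ideals are equal.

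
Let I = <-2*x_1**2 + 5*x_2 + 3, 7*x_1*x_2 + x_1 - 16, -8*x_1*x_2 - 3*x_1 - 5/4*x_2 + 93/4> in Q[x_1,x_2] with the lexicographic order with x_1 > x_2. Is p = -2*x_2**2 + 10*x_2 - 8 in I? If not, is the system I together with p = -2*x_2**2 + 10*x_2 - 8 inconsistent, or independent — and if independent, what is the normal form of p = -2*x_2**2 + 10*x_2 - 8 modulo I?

First compute the reduced Gröbner basis of I by Buchberger's algorithm.
f_1 = -2*x_1**2 + 5*x_2 + 3, LT = x_1**2.
f_2 = 7*x_1*x_2 + x_1 - 16, LT = x_1*x_2.
f_3 = -8*x_1*x_2 - 3*x_1 - 5/4*x_2 + 93/4, LT = x_1*x_2.

S(f_1,f_2): lcm = x_1**2*x_2. S = -1/7*x_1**2 + 16/7*x_1 - 5/2*x_2**2 - 3/2*x_2.
  reduce S modulo (f_1, f_2, f_3):
  remainder 16/7*x_1 - 5/2*x_2**2 - 13/7*x_2 - 3/14 ≠ 0; add h_4 = 16/7*x_1 - 5/2*x_2**2 - 13/7*x_2 - 3/14 to the basis.

S(f_1,f_3): lcm = x_1**2*x_2. S = -3/8*x_1**2 - 5/32*x_1*x_2 + 93/32*x_1 - 5/2*x_2**2 - 3/2*x_2.
  reduce S modulo (f_1, f_2, f_3, h_4):
  remainder 45/64*x_2**2 - 13/224*x_2 - 289/448 ≠ 0; add h_5 = 45/64*x_2**2 - 13/224*x_2 - 289/448 to the basis.

S(f_2,f_3): lcm = x_1*x_2. S = -13/56*x_1 - 5/32*x_2 + 139/224.
  reduce S modulo (f_1, f_2, f_3, h_4, h_5):
  remainder -1475/4032*x_2 + 1475/4032 ≠ 0; add h_6 = -1475/4032*x_2 + 1475/4032 to the basis.

The other S-polynomials (S(f_1,h_4), S(f_2,h_4), S(f_3,h_4), S(f_1,h_5), S(f_2,h_5), S(f_3,h_5), S(h_4,h_5), S(f_1,h_6), S(f_2,h_6), S(f_3,h_6), S(h_4,h_6), S(h_5,h_6)) all reduce to 0 modulo the current basis, so we have a Gröbner basis.
Inter-reduce: drop elements whose leading term is divisible by another's, tail-reduce, and make monic.
Reduced Gröbner basis: {x_1 - 2, x_2 - 1}.
Label its elements g_1 = x_1 - 2, g_2 = x_2 - 1.

Reduce p = -2*x_2**2 + 10*x_2 - 8 modulo G:
  leading term x_2**2: subtract (-2*x_2)·g_2 from -2*x_2**2 + 10*x_2 - 8 → 8*x_2 - 8
  leading term x_2: subtract (8)·g_2 from 8*x_2 - 8 → 0
  normal form = 0.
Since the normal form is 0, p ∈ I.

-2*x_2**2 + 10*x_2 - 8 lies in I (it reduces to 0).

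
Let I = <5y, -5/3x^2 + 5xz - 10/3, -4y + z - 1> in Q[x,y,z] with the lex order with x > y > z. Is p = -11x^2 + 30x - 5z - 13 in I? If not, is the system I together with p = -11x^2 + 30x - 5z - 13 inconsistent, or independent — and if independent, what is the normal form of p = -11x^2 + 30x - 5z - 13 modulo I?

Adjoining -11x^2 + 30x - 5z - 13 makes the ideal the whole ring: the system is inconsistent.

First compute the reduced Gröbner basis of I by Buchberger's algorithm.
f_1 = 5y, LT = y.
f_2 = -5/3x^2 + 5xz - 10/3, LT = x^2.
f_3 = -4y + z - 1, LT = y.

S(f_1,f_3): lcm = y. S = 1/4z - 1/4.
  leading term z: no divisor's leading term divides it; move 1/4z to the remainder.
  leading term 1: no divisor's leading term divides it; move -1/4 to the remainder.
  remainder 1/4z - 1/4 ≠ 0; add h_4 = 1/4z - 1/4 to the basis.

The other S-polynomials (S(f_1,f_2), S(f_2,f_3), S(f_1,h_4), S(f_2,h_4), S(f_3,h_4)) all reduce to 0 modulo the current basis, so we have a Gröbner basis.
Inter-reduce: drop elements whose leading term is divisible by another's, tail-reduce, and make monic.
Reduced Gröbner basis: {x^2 - 3x + 2, y, z - 1}.
Label its elements g_1 = x^2 - 3x + 2, g_2 = y, g_3 = z - 1.

Reduce p = -11x^2 + 30x - 5z - 13 modulo G:
  leading term x^2: subtract (-11)·g_1 from -11x^2 + 30x - 5z - 13 → -3x - 5z + 9
  leading term x: no divisor's leading term divides it; move -3x to the remainder.
  leading term z: subtract (-5)·g_3 from -5z + 9 → 4
  leading term 1: no divisor's leading term divides it; move 4 to the remainder.
  normal form = -3x + 4.
The normal form is nonzero, so p ∉ I. Since p minus its normal form lies in I, I + (p) = I + (r) where r = -3x + 4; decide whether this ideal is the whole ring.
Run Buchberger on G together with r (pairs among the g_i already reduce to 0 since G is a Gröbner basis):
g_1 = x^2 - 3x + 2, LT = x^2.
g_2 = y, LT = y.
g_3 = z - 1, LT = z.
r = -3x + 4, LT = x.

S(g_1,r): lcm = x^2. S = -5/3x + 2.
  leading term x: subtract (5/9)·r from -5/3x + 2 → -2/9
  leading term 1: no divisor's leading term divides it; move -2/9 to the remainder.
  remainder -2/9 ≠ 0; add m_5 = -2/9 to the basis.

The other S-polynomials (S(g_1,g_2), S(g_1,g_3), S(g_2,g_3), S(g_2,r), S(g_3,r), S(g_1,m_5), S(g_2,m_5), S(g_3,m_5), S(r,m_5)) all reduce to 0 modulo the current basis, so we have a Gröbner basis.
Inter-reduce: drop elements whose leading term is divisible by another's, tail-reduce, and make monic.
Reduced Gröbner basis: {1}.
The reduced Gröbner basis of I + (p) is {1}: the ideal is the whole ring, so the enlarged system has no common solution — adjoining p is inconsistent.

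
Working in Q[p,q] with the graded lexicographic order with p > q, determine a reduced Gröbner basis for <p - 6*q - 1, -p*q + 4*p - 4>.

The reduced Gröbner basis is the canonical form of the ideal for this ordering.

f_1 = p - 6*q - 1, LT = p.
f_2 = -p*q + 4*p - 4, LT = p*q.

S(f_1,f_2): lcm = p*q. S = -6*q**2 + 4*p - q - 4.
  leading term q**2: no divisor's leading term divides it; move -6*q**2 to the remainder.
  leading term p: subtract (4)·f_1 from 4*p - q - 4 → 23*q
  leading term q: no divisor's leading term divides it; move 23*q to the remainder.
  remainder -6*q**2 + 23*q ≠ 0; add g_3 = -6*q**2 + 23*q to the basis.

S(f_1,g_3): leading monomials are coprime, so the S-polynomial reduces to 0 (Buchberger's first criterion).
S(f_2,g_3): lcm = p*q**2. S = -1/6*p*q + 4*q.
  leading term p*q: subtract (-1/6*q)·f_1 from -1/6*p*q + 4*q → -q**2 + 23/6*q
  leading term q**2: subtract (1/6)·g_3 from -q**2 + 23/6*q → 0
  remainder 0.

Every S-polynomial of the final basis reduces to 0, so we have a Gröbner basis.
Inter-reduce: drop elements whose leading term is divisible by another's, tail-reduce, and make monic.

G = {q**2 - 23/6*q, p - 6*q - 1}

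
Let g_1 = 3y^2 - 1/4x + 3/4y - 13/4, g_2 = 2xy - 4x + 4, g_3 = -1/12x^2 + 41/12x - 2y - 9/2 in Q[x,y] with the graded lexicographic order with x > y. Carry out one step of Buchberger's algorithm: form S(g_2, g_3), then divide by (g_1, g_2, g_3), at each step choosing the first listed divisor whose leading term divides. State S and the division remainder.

S(g_2, g_3) = -2x^2 + 41xy - 24y^2 + 2x - 54y; remainder on division = 0.

lcm(LM(g_2), LM(g_3)) = x^2y.
S = (lcm/LT(g_2))·g_2 − (lcm/LT(g_3))·g_3 = -2x^2 + 41xy - 24y^2 + 2x - 54y.
Reduce S modulo (g_1, g_2, g_3) in that order:
  leading term x^2: subtract (24)·g_3 from -2x^2 + 41xy - 24y^2 + 2x - 54y → 41xy - 24y^2 - 80x - 6y + 108
  leading term xy: subtract (41/2)·g_2 from 41xy - 24y^2 - 80x - 6y + 108 → -24y^2 + 2x - 6y + 26
  leading term y^2: subtract (-8)·g_1 from -24y^2 + 2x - 6y + 26 → 0
The remainder is 0, so this S-polynomial contributes no new basis element.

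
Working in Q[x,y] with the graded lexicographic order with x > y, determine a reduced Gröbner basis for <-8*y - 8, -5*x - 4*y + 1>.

f_1 = -8*y - 8, LT = y.
f_2 = -5*x - 4*y + 1, LT = x.

The S-polynomials (S(f_1,f_2)) all reduce to 0 modulo the current basis, so we have a Gröbner basis.

G = {x - 1, y + 1}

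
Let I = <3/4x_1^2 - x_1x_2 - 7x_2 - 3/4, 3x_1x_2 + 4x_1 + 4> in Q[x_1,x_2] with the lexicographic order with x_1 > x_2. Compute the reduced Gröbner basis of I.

G = {x_1 + 7x_2^2 + 35/4x_2 + 1, x_2^3 + 31/12x_2^2 + 38/21x_2}

Buchberger's algorithm terminates because the ascending chain of leading-term ideals stabilizes.

f_1 = 3/4x_1^2 - x_1x_2 - 7x_2 - 3/4, LT = x_1^2.
f_2 = 3x_1x_2 + 4x_1 + 4, LT = x_1x_2.

S(f_1,f_2): lcm = x_1^2x_2. S = -4/3x_1^2 - 4/3x_1x_2^2 - 4/3x_1 - 28/3x_2^2 - x_2.
  leading term x_1^2: subtract (-16/9)·f_1 from -4/3x_1^2 - 4/3x_1x_2^2 - 4/3x_1 - 28/3x_2^2 - x_2 → -4/3x_1x_2^2 - 16/9x_1x_2 - 4/3x_1 - 28/3x_2^2 - 121/9x_2 - 4/3
  leading term x_1x_2^2: subtract (-4/9x_2)·f_2 from -4/3x_1x_2^2 - 16/9x_1x_2 - 4/3x_1 - 28/3x_2^2 - 121/9x_2 - 4/3 → -4/3x_1 - 28/3x_2^2 - 35/3x_2 - 4/3
  leading term x_1: no divisor's leading term divides it; move -4/3x_1 to the remainder.
  leading term x_2^2: no divisor's leading term divides it; move -28/3x_2^2 to the remainder.
  leading term x_2: no divisor's leading term divides it; move -35/3x_2 to the remainder.
  leading term 1: no divisor's leading term divides it; move -4/3 to the remainder.
  remainder -4/3x_1 - 28/3x_2^2 - 35/3x_2 - 4/3 ≠ 0; add g_3 = -4/3x_1 - 28/3x_2^2 - 35/3x_2 - 4/3 to the basis.

S(f_2,g_3): lcm = x_1x_2. S = 4/3x_1 - 7x_2^3 - 35/4x_2^2 - x_2 + 4/3.
  leading term x_1: subtract (-1)·g_3 from 4/3x_1 - 7x_2^3 - 35/4x_2^2 - x_2 + 4/3 → -7x_2^3 - 217/12x_2^2 - 38/3x_2
  leading term x_2^3: no divisor's leading term divides it; move -7x_2^3 to the remainder.
  leading term x_2^2: no divisor's leading term divides it; move -217/12x_2^2 to the remainder.
  leading term x_2: no divisor's leading term divides it; move -38/3x_2 to the remainder.
  remainder -7x_2^3 - 217/12x_2^2 - 38/3x_2 ≠ 0; add g_4 = -7x_2^3 - 217/12x_2^2 - 38/3x_2 to the basis.

The other S-polynomials (S(f_1,g_3), S(f_1,g_4), S(f_2,g_4), S(g_3,g_4)) all reduce to 0 modulo the current basis, so we have a Gröbner basis.
Inter-reduce: drop elements whose leading term is divisible by another's, tail-reduce, and make monic.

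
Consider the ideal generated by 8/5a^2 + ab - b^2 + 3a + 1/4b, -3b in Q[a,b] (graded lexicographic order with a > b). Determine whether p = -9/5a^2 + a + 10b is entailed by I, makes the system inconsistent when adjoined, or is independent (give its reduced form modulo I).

First compute the reduced Gröbner basis of I by Buchberger's algorithm.
f_1 = 8/5a^2 + ab - b^2 + 3a + 1/4b, LT = a^2.
f_2 = -3b, LT = b.

The S-polynomials (S(f_1,f_2)) all reduce to 0 modulo the current basis, so we have a Gröbner basis.
Inter-reduce: drop elements whose leading term is divisible by another's, tail-reduce, and make monic.
Reduced Gröbner basis: {a^2 + 15/8a, b}.
Label its elements g_1 = a^2 + 15/8a, g_2 = b.

Reduce p = -9/5a^2 + a + 10b modulo G:
  leading term a^2: subtract (-9/5)·g_1 from -9/5a^2 + a + 10b → 35/8a + 10b
  leading term a: no divisor's leading term divides it; move 35/8a to the remainder.
  leading term b: subtract (10)·g_2 from 10b → 0
  normal form = 35/8a.
The normal form is nonzero, so p ∉ I. Since p minus its normal form lies in I, I + (p) = I + (r) where r = 35/8a; decide whether this ideal is the whole ring.
Run Buchberger on G together with r (pairs among the g_i already reduce to 0 since G is a Gröbner basis):
g_1 = a^2 + 15/8a, LT = a^2.
g_2 = b, LT = b.
r = 35/8a, LT = a.

The S-polynomials (S(g_1,g_2), S(g_1,r), S(g_2,r)) all reduce to 0 modulo the current basis, so we have a Gröbner basis.
Inter-reduce: drop elements whose leading term is divisible by another's, tail-reduce, and make monic.
Reduced Gröbner basis: {a, b}.
The reduced Gröbner basis of I + (p) is {a, b} ≠ {1}, a proper ideal, so the enlarged system stays consistent: p is independent of I, with normal form 35/8a.

The remainder on division by a Gröbner basis is unique — it is the normal form.

-9/5a^2 + a + 10b is independent of I; its normal form modulo I is 35/8a.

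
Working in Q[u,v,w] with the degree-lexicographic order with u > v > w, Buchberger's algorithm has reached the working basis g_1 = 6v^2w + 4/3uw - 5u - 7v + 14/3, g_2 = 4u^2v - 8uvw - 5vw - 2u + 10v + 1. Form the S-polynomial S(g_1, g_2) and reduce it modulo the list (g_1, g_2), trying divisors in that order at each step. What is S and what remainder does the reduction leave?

lcm(LM(g_1), LM(g_2)) = u^2v^2w.
S = (lcm/LT(g_1))·g_1 − (lcm/LT(g_2))·g_2 = 2uv^2w^2 + 2/9u^3w + 5/4v^2w^2 - 5/6u^3 - 7/6u^2v + 1/2uvw - 5/2v^2w + 7/9u^2 - 1/4vw.
Reduce S modulo (g_1, g_2) in that order:
  leading term uv^2w^2: subtract (1/3uw)·g_1 from 2uv^2w^2 + 2/9u^3w + 5/4v^2w^2 - 5/6u^3 - 7/6u^2v + 1/2uvw - 5/2v^2w + 7/9u^2 - 1/4vw → 2/9u^3w - 4/9u^2w^2 + 5/4v^2w^2 - 5/6u^3 - 7/6u^2v + 5/3u^2w + 17/6uvw - 5/2v^2w + 7/9u^2 - 14/9uw - 1/4vw
  leading term u^3w: no divisor's leading term divides it; move 2/9u^3w to the remainder.
  leading term u^2w^2: no divisor's leading term divides it; move -4/9u^2w^2 to the remainder.
  leading term v^2w^2: subtract (5/24w)·g_1 from 5/4v^2w^2 - 5/6u^3 - 7/6u^2v + 5/3u^2w + 17/6uvw - 5/2v^2w + 7/9u^2 - 14/9uw - 1/4vw → -5/6u^3 - 7/6u^2v + 5/3u^2w + 17/6uvw - 5/18uw^2 - 5/2v^2w + 7/9u^2 - 37/72uw + 29/24vw - 35/36w
  leading term u^3: no divisor's leading term divides it; move -5/6u^3 to the remainder.
  leading term u^2v: subtract (-7/24)·g_2 from -7/6u^2v + 5/3u^2w + 17/6uvw - 5/18uw^2 - 5/2v^2w + 7/9u^2 - 37/72uw + 29/24vw - 35/36w → 5/3u^2w + 1/2uvw - 5/18uw^2 - 5/2v^2w + 7/9u^2 - 37/72uw - 1/4vw - 7/12u + 35/12v - 35/36w + 7/24
  leading term u^2w: no divisor's leading term divides it; move 5/3u^2w to the remainder.
  leading term uvw: no divisor's leading term divides it; move 1/2uvw to the remainder.
  leading term uw^2: no divisor's leading term divides it; move -5/18uw^2 to the remainder.
  leading term v^2w: subtract (-5/12)·g_1 from -5/2v^2w + 7/9u^2 - 37/72uw - 1/4vw - 7/12u + 35/12v - 35/36w + 7/24 → 7/9u^2 + 1/24uw - 1/4vw - 8/3u - 35/36w + 161/72
  leading term u^2: no divisor's leading term divides it; move 7/9u^2 to the remainder.
  leading term uw: no divisor's leading term divides it; move 1/24uw to the remainder.
  leading term vw: no divisor's leading term divides it; move -1/4vw to the remainder.
  leading term u: no divisor's leading term divides it; move -8/3u to the remainder.
  leading term w: no divisor's leading term divides it; move -35/36w to the remainder.
  leading term 1: no divisor's leading term divides it; move 161/72 to the remainder.
The remainder 2/9u^3w - 4/9u^2w^2 - 5/6u^3 + 5/3u^2w + 1/2uvw - 5/18uw^2 + 7/9u^2 + 1/24uw - 1/4vw - 8/3u - 35/36w + 161/72 is nonzero, so it would be added as the next basis element.

S(g_1, g_2) = 2uv^2w^2 + 2/9u^3w + 5/4v^2w^2 - 5/6u^3 - 7/6u^2v + 1/2uvw - 5/2v^2w + 7/9u^2 - 1/4vw; remainder on division = 2/9u^3w - 4/9u^2w^2 - 5/6u^3 + 5/3u^2w + 1/2uvw - 5/18uw^2 + 7/9u^2 + 1/24uw - 1/4vw - 8/3u - 35/36w + 161/72.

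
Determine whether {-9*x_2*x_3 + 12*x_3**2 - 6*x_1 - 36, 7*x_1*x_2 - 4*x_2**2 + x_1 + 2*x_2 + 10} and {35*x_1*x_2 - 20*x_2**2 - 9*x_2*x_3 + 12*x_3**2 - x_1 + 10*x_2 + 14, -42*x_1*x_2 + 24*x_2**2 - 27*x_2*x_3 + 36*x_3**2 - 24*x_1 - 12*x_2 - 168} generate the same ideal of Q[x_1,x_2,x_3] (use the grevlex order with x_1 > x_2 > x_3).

Yes, the ideals are equal.

Two ideals are equal iff their reduced Gröbner bases coincide (the reduced basis is unique for a fixed ordering).
Buchberger on the first generating set:
f_1 = -9*x_2*x_3 + 12*x_3**2 - 6*x_1 - 36, LT = x_2*x_3.
f_2 = 7*x_1*x_2 - 4*x_2**2 + x_1 + 2*x_2 + 10, LT = x_1*x_2.

S(f_1,f_2): lcm = x_1*x_2*x_3. S = 4/7*x_2**2*x_3 - 4/3*x_1*x_3**2 + 2/3*x_1**2 - 1/7*x_1*x_3 - 2/7*x_2*x_3 + 4*x_1 - 10/7*x_3.
  reduce S modulo (f_1, f_2):
  remainder -4/3*x_1*x_3**2 + 64/63*x_3**3 + 2/3*x_1**2 - 32/147*x_2**2 - 41/63*x_1*x_3 - 8/21*x_3**2 + 208/49*x_1 - 320/147*x_2 - 94/21*x_3 + 248/147 ≠ 0; add g_3 = -4/3*x_1*x_3**2 + 64/63*x_3**3 + 2/3*x_1**2 - 32/147*x_2**2 - 41/63*x_1*x_3 - 8/21*x_3**2 + 208/49*x_1 - 320/147*x_2 - 94/21*x_3 + 248/147 to the basis.

The other S-polynomials (S(f_1,g_3), S(f_2,g_3)) all reduce to 0 modulo the current basis, so we have a Gröbner basis.
Inter-reduce: drop elements whose leading term is divisible by another's, tail-reduce, and make monic.
Reduced Gröbner basis: {x_1*x_3**2 - 16/21*x_3**3 - 1/2*x_1**2 + 8/49*x_2**2 + 41/84*x_1*x_3 + 2/7*x_3**2 - 156/49*x_1 + 80/49*x_2 + 47/14*x_3 - 62/49, x_1*x_2 - 4/7*x_2**2 + 1/7*x_1 + 2/7*x_2 + 10/7, x_2*x_3 - 4/3*x_3**2 + 2/3*x_1 + 4}.

Buchberger on the second generating set:
h_1 = 35*x_1*x_2 - 20*x_2**2 - 9*x_2*x_3 + 12*x_3**2 - x_1 + 10*x_2 + 14, LT = x_1*x_2.
h_2 = -42*x_1*x_2 + 24*x_2**2 - 27*x_2*x_3 + 36*x_3**2 - 24*x_1 - 12*x_2 - 168, LT = x_1*x_2.

S(h_1,h_2): lcm = x_1*x_2. S = -9/10*x_2*x_3 + 6/5*x_3**2 - 3/5*x_1 - 18/5.
  reduce S modulo (h_1, h_2):
  remainder -9/10*x_2*x_3 + 6/5*x_3**2 - 3/5*x_1 - 18/5 ≠ 0; add k_3 = -9/10*x_2*x_3 + 6/5*x_3**2 - 3/5*x_1 - 18/5 to the basis.

S(h_1,k_3): lcm = x_1*x_2*x_3. S = -4/7*x_2**2*x_3 + 4/3*x_1*x_3**2 - 9/35*x_2*x_3**2 + 12/35*x_3**3 - 2/3*x_1**2 - 1/35*x_1*x_3 + 2/7*x_2*x_3 - 4*x_1 + 2/5*x_3.
  reduce S modulo (h_1, h_2, k_3):
  remainder 4/3*x_1*x_3**2 - 64/63*x_3**3 - 2/3*x_1**2 + 32/147*x_2**2 + 41/63*x_1*x_3 + 8/21*x_3**2 - 208/49*x_1 + 320/147*x_2 + 94/21*x_3 - 248/147 ≠ 0; add k_4 = 4/3*x_1*x_3**2 - 64/63*x_3**3 - 2/3*x_1**2 + 32/147*x_2**2 + 41/63*x_1*x_3 + 8/21*x_3**2 - 208/49*x_1 + 320/147*x_2 + 94/21*x_3 - 248/147 to the basis.

The other S-polynomials (S(h_2,k_3), S(h_1,k_4), S(h_2,k_4), S(k_3,k_4)) all reduce to 0 modulo the current basis, so we have a Gröbner basis.
Inter-reduce: drop elements whose leading term is divisible by another's, tail-reduce, and make monic.
Reduced Gröbner basis: {x_1*x_3**2 - 16/21*x_3**3 - 1/2*x_1**2 + 8/49*x_2**2 + 41/84*x_1*x_3 + 2/7*x_3**2 - 156/49*x_1 + 80/49*x_2 + 47/14*x_3 - 62/49, x_1*x_2 - 4/7*x_2**2 + 1/7*x_1 + 2/7*x_2 + 10/7, x_2*x_3 - 4/3*x_3**2 + 2/3*x_1 + 4}.

Same reduced basis, so the two generating sets span the same ideal.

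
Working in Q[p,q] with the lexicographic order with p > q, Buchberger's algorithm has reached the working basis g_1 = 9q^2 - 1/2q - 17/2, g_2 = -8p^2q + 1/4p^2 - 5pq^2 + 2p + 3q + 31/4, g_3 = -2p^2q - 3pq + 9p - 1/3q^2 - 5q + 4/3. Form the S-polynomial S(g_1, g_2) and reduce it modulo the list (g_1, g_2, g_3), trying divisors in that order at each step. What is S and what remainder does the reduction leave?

S(g_1, g_2) = -7/288p^2q - 17/18p^2 - 5/8pq^3 + 1/4pq + 3/8q^2 + 31/32q; remainder on division = -8711/9216p^2 - 1573/4608pq - 113/4608p + 251/256q + 3047/9216.

lcm(LM(g_1), LM(g_2)) = p^2q^2.
S = (lcm/LT(g_1))·g_1 − (lcm/LT(g_2))·g_2 = -7/288p^2q - 17/18p^2 - 5/8pq^3 + 1/4pq + 3/8q^2 + 31/32q.
Reduce S modulo (g_1, g_2, g_3) in that order:
  leading term p^2q: subtract (7/2304)·g_2 from -7/288p^2q - 17/18p^2 - 5/8pq^3 + 1/4pq + 3/8q^2 + 31/32q → -8711/9216p^2 - 5/8pq^3 + 35/2304pq^2 + 1/4pq - 7/1152p + 3/8q^2 + 737/768q - 217/9216
  leading term p^2: no divisor's leading term divides it; move -8711/9216p^2 to the remainder.
  leading term pq^3: subtract (-5/72pq)·g_1 from -5/8pq^3 + 35/2304pq^2 + 1/4pq - 7/1152p + 3/8q^2 + 737/768q - 217/9216 → -5/256pq^2 - 49/144pq - 7/1152p + 3/8q^2 + 737/768q - 217/9216
  leading term pq^2: subtract (-5/2304p)·g_1 from -5/256pq^2 - 49/144pq - 7/1152p + 3/8q^2 + 737/768q - 217/9216 → -1573/4608pq - 113/4608p + 3/8q^2 + 737/768q - 217/9216
  leading term pq: no divisor's leading term divides it; move -1573/4608pq to the remainder.
  leading term p: no divisor's leading term divides it; move -113/4608p to the remainder.
  leading term q^2: subtract (1/24)·g_1 from 3/8q^2 + 737/768q - 217/9216 → 251/256q + 3047/9216
  leading term q: no divisor's leading term divides it; move 251/256q to the remainder.
  leading term 1: no divisor's leading term divides it; move 3047/9216 to the remainder.
The remainder -8711/9216p^2 - 1573/4608pq - 113/4608p + 251/256q + 3047/9216 is nonzero, so it would be added as the next basis element.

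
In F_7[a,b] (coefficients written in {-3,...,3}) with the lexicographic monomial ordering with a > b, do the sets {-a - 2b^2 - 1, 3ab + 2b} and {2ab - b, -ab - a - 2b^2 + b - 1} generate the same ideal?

No, the ideals differ.

Equality of ideals is decidable: compute both reduced Gröbner bases (unique for the ordering) and check whether they agree.
Buchberger on the first generating set:
f_1 = -a - 2b^2 - 1, LT = a.
f_2 = 3ab + 2b, LT = ab.

S(f_1,f_2): lcm = ab. S = 2b^3 - 2b.
  leading term b^3: no divisor's leading term divides it; move 2b^3 to the remainder.
  leading term b: no divisor's leading term divides it; move -2b to the remainder.
  remainder 2b^3 - 2b ≠ 0; add g_3 = 2b^3 - 2b to the basis.

The other S-polynomials (S(f_1,g_3), S(f_2,g_3)) all reduce to 0 modulo the current basis, so we have a Gröbner basis.
Inter-reduce: drop elements whose leading term is divisible by another's, tail-reduce, and make monic.
Reduced Gröbner basis: {a + 2b^2 + 1, b^3 - b}.

Buchberger on the second generating set:
h_1 = 2ab - b, LT = ab.
h_2 = -ab - a - 2b^2 + b - 1, LT = ab.

S(h_1,h_2): lcm = ab. S = -a - 2b^2 - 3b - 1.
  leading term a: no divisor's leading term divides it; move -a to the remainder.
  leading term b^2: no divisor's leading term divides it; move -2b^2 to the remainder.
  leading term b: no divisor's leading term divides it; move -3b to the remainder.
  leading term 1: no divisor's leading term divides it; move -1 to the remainder.
  remainder -a - 2b^2 - 3b - 1 ≠ 0; add k_3 = -a - 2b^2 - 3b - 1 to the basis.

S(h_1,k_3): lcm = ab. S = -2b^3 - 3b^2 + 2b.
  leading term b^3: no divisor's leading term divides it; move -2b^3 to the remainder.
  leading term b^2: no divisor's leading term divides it; move -3b^2 to the remainder.
  leading term b: no divisor's leading term divides it; move 2b to the remainder.
  remainder -2b^3 - 3b^2 + 2b ≠ 0; add k_4 = -2b^3 - 3b^2 + 2b to the basis.

The other S-polynomials (S(h_2,k_3), S(h_1,k_4), S(h_2,k_4), S(k_3,k_4)) all reduce to 0 modulo the current basis, so we have a Gröbner basis.
Inter-reduce: drop elements whose leading term is divisible by another's, tail-reduce, and make monic.
Reduced Gröbner basis: {a + 2b^2 + 3b + 1, b^3 - 2b^2 - b}.

These differ, so the ideals are not equal.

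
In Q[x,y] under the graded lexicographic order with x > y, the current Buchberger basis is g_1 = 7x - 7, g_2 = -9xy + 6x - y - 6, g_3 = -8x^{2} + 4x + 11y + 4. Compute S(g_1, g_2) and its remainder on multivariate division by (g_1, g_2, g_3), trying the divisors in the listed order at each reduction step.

S(g_1, g_2) = \tfrac{2}{3}x - \tfrac{10}{9}y - \tfrac{2}{3}; remainder on division = -\tfrac{10}{9}y.

lcm(LM(g_1), LM(g_2)) = xy.
S = (lcm/LT(g_1))·g_1 − (lcm/LT(g_2))·g_2 = \tfrac{2}{3}x - \tfrac{10}{9}y - \tfrac{2}{3}.
Reduce S modulo (g_1, g_2, g_3) in that order:
  leading term x: subtract (\tfrac{2}{21})·g_1 from \tfrac{2}{3}x - \tfrac{10}{9}y - \tfrac{2}{3} → -\tfrac{10}{9}y
  leading term y: no divisor's leading term divides it; move -\tfrac{10}{9}y to the remainder.
The remainder -\tfrac{10}{9}y is nonzero, so it would be added as the next basis element.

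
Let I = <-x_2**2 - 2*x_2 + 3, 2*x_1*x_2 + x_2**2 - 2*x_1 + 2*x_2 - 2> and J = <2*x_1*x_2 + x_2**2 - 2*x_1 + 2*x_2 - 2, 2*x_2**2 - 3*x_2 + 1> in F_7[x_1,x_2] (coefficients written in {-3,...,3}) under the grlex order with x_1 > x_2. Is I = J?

Yes, the ideals are equal.

For a fixed monomial order, each ideal has a unique reduced Gröbner basis; comparing bases decides equality.
Buchberger on the first generating set:
f_1 = -x_2**2 - 2*x_2 + 3, LT = x_2**2.
f_2 = 2*x_1*x_2 + x_2**2 - 2*x_1 + 2*x_2 - 2, LT = x_1*x_2.

S(f_1,f_2): lcm = x_1*x_2**2. S = 3*x_2**3 + 3*x_1*x_2 - x_2**2 - 3*x_1 + x_2.
  leading term x_2**3: subtract (-3*x_2)·f_1 from 3*x_2**3 + 3*x_1*x_2 - x_2**2 - 3*x_1 + x_2 → 3*x_1*x_2 - 3*x_1 + 3*x_2
  leading term x_1*x_2: subtract (-2)·f_2 from 3*x_1*x_2 - 3*x_1 + 3*x_2 → 2*x_2**2 + 3
  leading term x_2**2: subtract (-2)·f_1 from 2*x_2**2 + 3 → 3*x_2 + 2
  leading term x_2: no divisor's leading term divides it; move 3*x_2 to the remainder.
  leading term 1: no divisor's leading term divides it; move 2 to the remainder.
  remainder 3*x_2 + 2 ≠ 0; add g_3 = 3*x_2 + 2 to the basis.

S(f_1,g_3): lcm = x_2**2. S = -x_2 - 3.
  leading term x_2: subtract (2)·g_3 from -x_2 - 3 → 0
  remainder 0.

S(f_2,g_3): lcm = x_1*x_2. S = -3*x_2**2 + 3*x_1 + x_2 - 1.
  leading term x_2**2: subtract (3)·f_1 from -3*x_2**2 + 3*x_1 + x_2 - 1 → 3*x_1 - 3
  leading term x_1: no divisor's leading term divides it; move 3*x_1 to the remainder.
  leading term 1: no divisor's leading term divides it; move -3 to the remainder.
  remainder 3*x_1 - 3 ≠ 0; add g_4 = 3*x_1 - 3 to the basis.

S(f_1,g_4): leading monomials are coprime, so the S-polynomial reduces to 0 (Buchberger's first criterion).
S(f_2,g_4): lcm = x_1*x_2. S = -3*x_2**2 - x_1 + 2*x_2 - 1.
  leading term x_2**2: subtract (3)·f_1 from -3*x_2**2 - x_1 + 2*x_2 - 1 → -x_1 + x_2 - 3
  leading term x_1: subtract (2)·g_4 from -x_1 + x_2 - 3 → x_2 + 3
  leading term x_2: subtract (-2)·g_3 from x_2 + 3 → 0
  remainder 0.

S(g_3,g_4): leading monomials are coprime, so the S-polynomial reduces to 0 (Buchberger's first criterion).
Every S-polynomial of the final basis reduces to 0, so we have a Gröbner basis.
Inter-reduce: drop elements whose leading term is divisible by another's, tail-reduce, and make monic.
Reduced Gröbner basis: {x_1 - 1, x_2 + 3}.

Buchberger on the second generating set:
h_1 = 2*x_1*x_2 + x_2**2 - 2*x_1 + 2*x_2 - 2, LT = x_1*x_2.
h_2 = 2*x_2**2 - 3*x_2 + 1, LT = x_2**2.

S(h_1,h_2): lcm = x_1*x_2**2. S = -3*x_2**3 - 3*x_1*x_2 + x_2**2 + 3*x_1 - x_2.
  leading term x_2**3: subtract (2*x_2)·h_2 from -3*x_2**3 - 3*x_1*x_2 + x_2**2 + 3*x_1 - x_2 → -3*x_1*x_2 + 3*x_1 - 3*x_2
  leading term x_1*x_2: subtract (2)·h_1 from -3*x_1*x_2 + 3*x_1 - 3*x_2 → -2*x_2**2 - 3
  leading term x_2**2: subtract (-1)·h_2 from -2*x_2**2 - 3 → -3*x_2 - 2
  leading term x_2: no divisor's leading term divides it; move -3*x_2 to the remainder.
  leading term 1: no divisor's leading term divides it; move -2 to the remainder.
  remainder -3*x_2 - 2 ≠ 0; add k_3 = -3*x_2 - 2 to the basis.

S(h_1,k_3): lcm = x_1*x_2. S = -3*x_2**2 + 3*x_1 + x_2 - 1.
  leading term x_2**2: subtract (2)·h_2 from -3*x_2**2 + 3*x_1 + x_2 - 1 → 3*x_1 - 3
  leading term x_1: no divisor's leading term divides it; move 3*x_1 to the remainder.
  leading term 1: no divisor's leading term divides it; move -3 to the remainder.
  remainder 3*x_1 - 3 ≠ 0; add k_4 = 3*x_1 - 3 to the basis.

S(h_2,k_3): lcm = x_2**2. S = -x_2 - 3.
  leading term x_2: subtract (-2)·k_3 from -x_2 - 3 → 0
  remainder 0.

S(h_1,k_4): lcm = x_1*x_2. S = -3*x_2**2 - x_1 + 2*x_2 - 1.
  leading term x_2**2: subtract (2)·h_2 from -3*x_2**2 - x_1 + 2*x_2 - 1 → -x_1 + x_2 - 3
  leading term x_1: subtract (2)·k_4 from -x_1 + x_2 - 3 → x_2 + 3
  leading term x_2: subtract (2)·k_3 from x_2 + 3 → 0
  remainder 0.

S(h_2,k_4): leading monomials are coprime, so the S-polynomial reduces to 0 (Buchberger's first criterion).
S(k_3,k_4): leading monomials are coprime, so the S-polynomial reduces to 0 (Buchberger's first criterion).
Every S-polynomial of the final basis reduces to 0, so we have a Gröbner basis.
Inter-reduce: drop elements whose leading term is divisible by another's, tail-reduce, and make monic.
Reduced Gröbner basis: {x_1 - 1, x_2 + 3}.

These coincide, so the ideals are equal.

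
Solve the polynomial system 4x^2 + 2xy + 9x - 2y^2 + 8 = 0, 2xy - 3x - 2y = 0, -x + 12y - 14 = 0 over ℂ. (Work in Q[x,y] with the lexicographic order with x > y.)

{(-2, 1)}

Compute a lex Gröbner basis by Buchberger's algorithm.
f_1 = 4x^2 + 2xy + 9x - 2y^2 + 8, LT = x^2.
f_2 = 2xy - 3x - 2y, LT = xy.
f_3 = -x + 12y - 14, LT = x.

S(f_1,f_2): lcm = x^2y. S = 3/2x^2 + 1/2xy^2 + 13/4xy - 1/2y^3 + 2y.
  leading term x^2: subtract (3/8)·f_1 from 3/2x^2 + 1/2xy^2 + 13/4xy - 1/2y^3 + 2y → 1/2xy^2 + 5/2xy - 27/8x - 1/2y^3 + 3/4y^2 + 2y - 3
  leading term xy^2: subtract (1/4y)·f_2 from 1/2xy^2 + 5/2xy - 27/8x - 1/2y^3 + 3/4y^2 + 2y - 3 → 13/4xy - 27/8x - 1/2y^3 + 5/4y^2 + 2y - 3
  leading term xy: subtract (13/8)·f_2 from 13/4xy - 27/8x - 1/2y^3 + 5/4y^2 + 2y - 3 → 3/2x - 1/2y^3 + 5/4y^2 + 21/4y - 3
  leading term x: subtract (-3/2)·f_3 from 3/2x - 1/2y^3 + 5/4y^2 + 21/4y - 3 → -1/2y^3 + 5/4y^2 + 93/4y - 24
  leading term y^3: no divisor's leading term divides it; move -1/2y^3 to the remainder.
  leading term y^2: no divisor's leading term divides it; move 5/4y^2 to the remainder.
  leading term y: no divisor's leading term divides it; move 93/4y to the remainder.
  leading term 1: no divisor's leading term divides it; move -24 to the remainder.
  remainder -1/2y^3 + 5/4y^2 + 93/4y - 24 ≠ 0; add h_4 = -1/2y^3 + 5/4y^2 + 93/4y - 24 to the basis.

S(f_1,f_3): lcm = x^2. S = 25/2xy - 47/4x - 1/2y^2 + 2.
  leading term xy: subtract (25/4)·f_2 from 25/2xy - 47/4x - 1/2y^2 + 2 → 7x - 1/2y^2 + 25/2y + 2
  leading term x: subtract (-7)·f_3 from 7x - 1/2y^2 + 25/2y + 2 → -1/2y^2 + 193/2y - 96
  leading term y^2: no divisor's leading term divides it; move -1/2y^2 to the remainder.
  leading term y: no divisor's leading term divides it; move 193/2y to the remainder.
  leading term 1: no divisor's leading term divides it; move -96 to the remainder.
  remainder -1/2y^2 + 193/2y - 96 ≠ 0; add h_5 = -1/2y^2 + 193/2y - 96 to the basis.

S(f_2,f_3): lcm = xy. S = -3/2x + 12y^2 - 15y.
  leading term x: subtract (3/2)·f_3 from -3/2x + 12y^2 - 15y → 12y^2 - 33y + 21
  leading term y^2: subtract (-24)·h_5 from 12y^2 - 33y + 21 → 2283y - 2283
  leading term y: no divisor's leading term divides it; move 2283y to the remainder.
  leading term 1: no divisor's leading term divides it; move -2283 to the remainder.
  remainder 2283y - 2283 ≠ 0; add h_6 = 2283y - 2283 to the basis.

The other S-polynomials (S(f_1,h_4), S(f_2,h_4), S(f_3,h_4), S(f_1,h_5), S(f_2,h_5), S(f_3,h_5), S(h_4,h_5), S(f_1,h_6), S(f_2,h_6), S(f_3,h_6), S(h_4,h_6), S(h_5,h_6)) all reduce to 0 modulo the current basis, so we have a Gröbner basis.
Inter-reduce: drop elements whose leading term is divisible by another's, tail-reduce, and make monic.
Reduced Gröbner basis: {x + 2, y - 1}.

From the last basis element, y - 1 = 0, so y takes values in {1}. Each choice, substituted upward through the basis, yields the corresponding point(s) of the solution set.
  y = 1: the earlier basis element becomes x + 2 = 0, giving x = -2 — point (-2, 1).
This is the nonlinear analogue of row-reducing a linear system.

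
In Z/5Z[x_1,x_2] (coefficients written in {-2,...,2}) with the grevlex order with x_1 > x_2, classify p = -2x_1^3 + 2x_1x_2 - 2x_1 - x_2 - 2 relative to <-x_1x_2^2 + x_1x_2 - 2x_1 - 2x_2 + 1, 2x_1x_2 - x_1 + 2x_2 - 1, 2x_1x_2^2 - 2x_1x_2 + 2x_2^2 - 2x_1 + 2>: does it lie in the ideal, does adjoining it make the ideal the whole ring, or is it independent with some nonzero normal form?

-2x_1^3 + 2x_1x_2 - 2x_1 - x_2 - 2 lies in I (it reduces to 0).

First compute the reduced Gröbner basis of I by Buchberger's algorithm.
f_1 = -x_1x_2^2 + x_1x_2 - 2x_1 - 2x_2 + 1, LT = x_1x_2^2.
f_2 = 2x_1x_2 - x_1 + 2x_2 - 1, LT = x_1x_2.
f_3 = 2x_1x_2^2 - 2x_1x_2 + 2x_2^2 - 2x_1 + 2, LT = x_1x_2^2.

S(f_1,f_2): lcm = x_1x_2^2. S = 2x_1x_2 - x_2^2 + 2x_1 - 1.
  leading term x_1x_2: subtract (1)·f_2 from 2x_1x_2 - x_2^2 + 2x_1 - 1 → -x_2^2 - 2x_1 - 2x_2
  leading term x_2^2: no divisor's leading term divides it; move -x_2^2 to the remainder.
  leading term x_1: no divisor's leading term divides it; move -2x_1 to the remainder.
  leading term x_2: no divisor's leading term divides it; move -2x_2 to the remainder.
  remainder -x_2^2 - 2x_1 - 2x_2 ≠ 0; add h_4 = -x_2^2 - 2x_1 - 2x_2 to the basis.

S(f_1,f_3): lcm = x_1x_2^2. S = -x_2^2 - 2x_1 + 2x_2 - 2.
  leading term x_2^2: subtract (1)·h_4 from -x_2^2 - 2x_1 + 2x_2 - 2 → -x_2 - 2
  leading term x_2: no divisor's leading term divides it; move -x_2 to the remainder.
  leading term 1: no divisor's leading term divides it; move -2 to the remainder.
  remainder -x_2 - 2 ≠ 0; add h_5 = -x_2 - 2 to the basis.

S(f_2,f_3): lcm = x_1x_2^2. S = -2x_1x_2 + x_1 + 2x_2 - 1.
  leading term x_1x_2: subtract (-1)·f_2 from -2x_1x_2 + x_1 + 2x_2 - 1 → -x_2 - 2
  leading term x_2: subtract (1)·h_5 from -x_2 - 2 → 0
  remainder 0.

S(f_1,h_4): lcm = x_1x_2^2. S = -2x_1^2 + 2x_1x_2 + 2x_1 + 2x_2 - 1.
  leading term x_1^2: no divisor's leading term divides it; move -2x_1^2 to the remainder.
  leading term x_1x_2: subtract (1)·f_2 from 2x_1x_2 + 2x_1 + 2x_2 - 1 → -2x_1
  leading term x_1: no divisor's leading term divides it; move -2x_1 to the remainder.
  remainder -2x_1^2 - 2x_1 ≠ 0; add h_6 = -2x_1^2 - 2x_1 to the basis.

S(f_2,h_4): lcm = x_1x_2^2. S = -2x_1^2 + x_2^2 + 2x_2.
  leading term x_1^2: subtract (1)·h_6 from -2x_1^2 + x_2^2 + 2x_2 → x_2^2 + 2x_1 + 2x_2
  leading term x_2^2: subtract (-1)·h_4 from x_2^2 + 2x_1 + 2x_2 → 0
  remainder 0.

S(f_3,h_4): lcm = x_1x_2^2. S = -2x_1^2 + 2x_1x_2 + x_2^2 - x_1 + 1.
  leading term x_1^2: subtract (1)·h_6 from -2x_1^2 + 2x_1x_2 + x_2^2 - x_1 + 1 → 2x_1x_2 + x_2^2 + x_1 + 1
  leading term x_1x_2: subtract (1)·f_2 from 2x_1x_2 + x_2^2 + x_1 + 1 → x_2^2 + 2x_1 - 2x_2 + 2
  leading term x_2^2: subtract (-1)·h_4 from x_2^2 + 2x_1 - 2x_2 + 2 → x_2 + 2
  leading term x_2: subtract (-1)·h_5 from x_2 + 2 → 0
  remainder 0.

S(f_1,h_5): lcm = x_1x_2^2. S = 2x_1x_2 + 2x_1 + 2x_2 - 1.
  leading term x_1x_2: subtract (1)·f_2 from 2x_1x_2 + 2x_1 + 2x_2 - 1 → -2x_1
  leading term x_1: no divisor's leading term divides it; move -2x_1 to the remainder.
  remainder -2x_1 ≠ 0; add h_7 = -2x_1 to the basis.

S(f_2,h_5): lcm = x_1x_2. S = x_2 + 2.
  leading term x_2: subtract (-1)·h_5 from x_2 + 2 → 0
  remainder 0.

S(f_3,h_5): lcm = x_1x_2^2. S = 2x_1x_2 + x_2^2 - x_1 + 1.
  leading term x_1x_2: subtract (1)·f_2 from 2x_1x_2 + x_2^2 - x_1 + 1 → x_2^2 - 2x_2 + 2
  leading term x_2^2: subtract (-1)·h_4 from x_2^2 - 2x_2 + 2 → -2x_1 + x_2 + 2
  leading term x_1: subtract (1)·h_7 from -2x_1 + x_2 + 2 → x_2 + 2
  leading term x_2: subtract (-1)·h_5 from x_2 + 2 → 0
  remainder 0.

S(h_4,h_5): lcm = x_2^2. S = 2x_1.
  leading term x_1: subtract (-1)·h_7 from 2x_1 → 0
  remainder 0.

S(f_1,h_6): lcm = x_1^2x_2^2. S = -x_1^2x_2 - x_1x_2^2 + 2x_1^2 + 2x_1x_2 - x_1.
  leading term x_1^2x_2: subtract (2x_1)·f_2 from -x_1^2x_2 - x_1x_2^2 + 2x_1^2 + 2x_1x_2 - x_1 → -x_1x_2^2 - x_1^2 - 2x_1x_2 + x_1
  leading term x_1x_2^2: subtract (1)·f_1 from -x_1x_2^2 - x_1^2 - 2x_1x_2 + x_1 → -x_1^2 + 2x_1x_2 - 2x_1 + 2x_2 - 1
  leading term x_1^2: subtract (-2)·h_6 from -x_1^2 + 2x_1x_2 - 2x_1 + 2x_2 - 1 → 2x_1x_2 - x_1 + 2x_2 - 1
  leading term x_1x_2: subtract (1)·f_2 from 2x_1x_2 - x_1 + 2x_2 - 1 → 0
  remainder 0.

S(f_2,h_6): lcm = x_1^2x_2. S = 2x_1^2 + 2x_1.
  leading term x_1^2: subtract (-1)·h_6 from 2x_1^2 + 2x_1 → 0
  remainder 0.

S(f_3,h_6): lcm = x_1^2x_2^2. S = -x_1^2x_2 - x_1^2 + x_1.
  leading term x_1^2x_2: subtract (2x_1)·f_2 from -x_1^2x_2 - x_1^2 + x_1 → x_1^2 + x_1x_2 - 2x_1
  leading term x_1^2: subtract (2)·h_6 from x_1^2 + x_1x_2 - 2x_1 → x_1x_2 + 2x_1
  leading term x_1x_2: subtract (-2)·f_2 from x_1x_2 + 2x_1 → -x_2 - 2
  leading term x_2: subtract (1)·h_5 from -x_2 - 2 → 0
  remainder 0.

S(h_4,h_6): leading monomials are coprime, so the S-polynomial reduces to 0 (Buchberger's first criterion).
S(h_5,h_6): leading monomials are coprime, so the S-polynomial reduces to 0 (Buchberger's first criterion).
S(f_1,h_7): lcm = x_1x_2^2. S = -x_1x_2 + 2x_1 + 2x_2 - 1.
  leading term x_1x_2: subtract (2)·f_2 from -x_1x_2 + 2x_1 + 2x_2 - 1 → -x_1 - 2x_2 + 1
  leading term x_1: subtract (-2)·h_7 from -x_1 - 2x_2 + 1 → -2x_2 + 1
  leading term x_2: subtract (2)·h_5 from -2x_2 + 1 → 0
  remainder 0.

S(f_2,h_7): lcm = x_1x_2. S = 2x_1 + x_2 + 2.
  leading term x_1: subtract (-1)·h_7 from 2x_1 + x_2 + 2 → x_2 + 2
  leading term x_2: subtract (-1)·h_5 from x_2 + 2 → 0
  remainder 0.

S(f_3,h_7): lcm = x_1x_2^2. S = -x_1x_2 + x_2^2 - x_1 + 1.
  leading term x_1x_2: subtract (2)·f_2 from -x_1x_2 + x_2^2 - x_1 + 1 → x_2^2 + x_1 + x_2 - 2
  leading term x_2^2: subtract (-1)·h_4 from x_2^2 + x_1 + x_2 - 2 → -x_1 - x_2 - 2
  leading term x_1: subtract (-2)·h_7 from -x_1 - x_2 - 2 → -x_2 - 2
  leading term x_2: subtract (1)·h_5 from -x_2 - 2 → 0
  remainder 0.

S(h_4,h_7): leading monomials are coprime, so the S-polynomial reduces to 0 (Buchberger's first criterion).
S(h_5,h_7): leading monomials are coprime, so the S-polynomial reduces to 0 (Buchberger's first criterion).
S(h_6,h_7): lcm = x_1^2. S = x_1.
  leading term x_1: subtract (2)·h_7 from x_1 → 0
  remainder 0.

Every S-polynomial of the final basis reduces to 0, so we have a Gröbner basis.
Inter-reduce: drop elements whose leading term is divisible by another's, tail-reduce, and make monic.
Reduced Gröbner basis: {x_1, x_2 + 2}.
Label its elements g_1 = x_1, g_2 = x_2 + 2.

Reduce p = -2x_1^3 + 2x_1x_2 - 2x_1 - x_2 - 2 modulo G:
  leading term x_1^3: subtract (-2x_1^2)·g_1 from -2x_1^3 + 2x_1x_2 - 2x_1 - x_2 - 2 → 2x_1x_2 - 2x_1 - x_2 - 2
  leading term x_1x_2: subtract (2x_2)·g_1 from 2x_1x_2 - 2x_1 - x_2 - 2 → -2x_1 - x_2 - 2
  leading term x_1: subtract (-2)·g_1 from -2x_1 - x_2 - 2 → -x_2 - 2
  leading term x_2: subtract (-1)·g_2 from -x_2 - 2 → 0
  normal form = 0.
Since the normal form is 0, p ∈ I.

The remainder on division by a Gröbner basis is unique — it is the normal form.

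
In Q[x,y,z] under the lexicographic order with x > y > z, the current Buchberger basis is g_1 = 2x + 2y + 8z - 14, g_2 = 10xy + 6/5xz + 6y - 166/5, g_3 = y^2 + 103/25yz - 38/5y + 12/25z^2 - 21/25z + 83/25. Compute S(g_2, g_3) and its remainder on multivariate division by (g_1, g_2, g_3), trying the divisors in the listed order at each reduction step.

lcm(LM(g_2), LM(g_3)) = xy^2.
S = (lcm/LT(g_2))·g_2 − (lcm/LT(g_3))·g_3 = -4xyz + 38/5xy - 12/25xz^2 + 21/25xz - 83/25x + 3/5y^2 - 83/25y.
Reduce S modulo (g_1, g_2, g_3) in that order:
  leading term xyz: subtract (-2yz)·g_1 from -4xyz + 38/5xy - 12/25xz^2 + 21/25xz - 83/25x + 3/5y^2 - 83/25y → 38/5xy - 12/25xz^2 + 21/25xz - 83/25x + 4y^2z + 3/5y^2 + 16yz^2 - 28yz - 83/25y
  leading term xy: subtract (19/5y)·g_1 from 38/5xy - 12/25xz^2 + 21/25xz - 83/25x + 4y^2z + 3/5y^2 + 16yz^2 - 28yz - 83/25y → -12/25xz^2 + 21/25xz - 83/25x + 4y^2z - 7y^2 + 16yz^2 - 292/5yz + 1247/25y
  leading term xz^2: subtract (-6/25z^2)·g_1 from -12/25xz^2 + 21/25xz - 83/25x + 4y^2z - 7y^2 + 16yz^2 - 292/5yz + 1247/25y → 21/25xz - 83/25x + 4y^2z - 7y^2 + 412/25yz^2 - 292/5yz + 1247/25y + 48/25z^3 - 84/25z^2
  leading term xz: subtract (21/50z)·g_1 from 21/25xz - 83/25x + 4y^2z - 7y^2 + 412/25yz^2 - 292/5yz + 1247/25y + 48/25z^3 - 84/25z^2 → -83/25x + 4y^2z - 7y^2 + 412/25yz^2 - 1481/25yz + 1247/25y + 48/25z^3 - 168/25z^2 + 147/25z
  leading term x: subtract (-83/50)·g_1 from -83/25x + 4y^2z - 7y^2 + 412/25yz^2 - 1481/25yz + 1247/25y + 48/25z^3 - 168/25z^2 + 147/25z → 4y^2z - 7y^2 + 412/25yz^2 - 1481/25yz + 266/5y + 48/25z^3 - 168/25z^2 + 479/25z - 581/25
  leading term y^2z: subtract (4z)·g_3 from 4y^2z - 7y^2 + 412/25yz^2 - 1481/25yz + 266/5y + 48/25z^3 - 168/25z^2 + 479/25z - 581/25 → -7y^2 - 721/25yz + 266/5y - 84/25z^2 + 147/25z - 581/25
  leading term y^2: subtract (-7)·g_3 from -7y^2 - 721/25yz + 266/5y - 84/25z^2 + 147/25z - 581/25 → 0
The remainder is 0, so this S-polynomial contributes no new basis element.

S(g_2, g_3) = -4xyz + 38/5xy - 12/25xz^2 + 21/25xz - 83/25x + 3/5y^2 - 83/25y; remainder on division = 0.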